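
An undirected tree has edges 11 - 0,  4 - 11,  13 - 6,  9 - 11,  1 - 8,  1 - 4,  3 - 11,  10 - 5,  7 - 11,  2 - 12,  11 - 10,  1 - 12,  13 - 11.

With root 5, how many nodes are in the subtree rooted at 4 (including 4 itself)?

5

Descendants of 4 (including itself): 4, 1, 8, 12, 2. That's 5.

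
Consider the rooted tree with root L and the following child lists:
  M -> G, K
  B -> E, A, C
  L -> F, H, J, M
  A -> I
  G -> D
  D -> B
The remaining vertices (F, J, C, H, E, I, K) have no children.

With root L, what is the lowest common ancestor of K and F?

K's ancestor chain is K, M, L and F's is F, L; they first meet at L.

L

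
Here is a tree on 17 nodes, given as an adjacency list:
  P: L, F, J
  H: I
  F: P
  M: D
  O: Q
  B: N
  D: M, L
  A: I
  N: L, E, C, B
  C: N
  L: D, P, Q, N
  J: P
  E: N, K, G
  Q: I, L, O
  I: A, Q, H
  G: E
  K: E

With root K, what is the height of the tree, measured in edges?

6

H sits deepest: K–E–N–L–Q–I–H — 6 edges from the root.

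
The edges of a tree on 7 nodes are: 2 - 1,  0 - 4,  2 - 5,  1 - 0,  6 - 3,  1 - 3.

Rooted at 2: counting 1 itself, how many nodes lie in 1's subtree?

5

Descendants of 1 (including itself): 1, 0, 3, 4, 6. That's 5.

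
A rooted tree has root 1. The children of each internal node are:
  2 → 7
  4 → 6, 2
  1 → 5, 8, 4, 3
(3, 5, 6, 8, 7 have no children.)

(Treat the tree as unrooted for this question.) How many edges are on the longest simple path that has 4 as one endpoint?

2

The node farthest from 4 is 3 (7, 5, 8 also at distance 2), via 4 – 1 – 3 — 2 edges.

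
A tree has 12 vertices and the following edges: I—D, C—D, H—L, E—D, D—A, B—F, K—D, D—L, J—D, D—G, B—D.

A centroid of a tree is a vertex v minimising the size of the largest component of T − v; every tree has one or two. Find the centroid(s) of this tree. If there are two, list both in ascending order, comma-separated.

Delete D: the remaining components have sizes 2, 2, 1, 1, 1, 1, 1, 1, 1. Max 2 ≤ 6, so D is a centroid.
No neighbour of D does as well, so D is the unique centroid.

D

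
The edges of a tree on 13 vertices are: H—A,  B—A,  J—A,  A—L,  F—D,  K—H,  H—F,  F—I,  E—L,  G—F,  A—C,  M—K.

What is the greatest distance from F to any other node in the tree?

4

The node farthest from F is E, via F – H – A – L – E — 4 edges.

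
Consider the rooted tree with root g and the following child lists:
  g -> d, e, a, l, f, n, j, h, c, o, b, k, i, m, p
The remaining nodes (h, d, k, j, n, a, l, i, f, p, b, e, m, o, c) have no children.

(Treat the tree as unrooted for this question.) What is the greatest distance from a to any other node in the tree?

A farthest node from a is h (d, i, m, c, k, p, e, j, l, f, o, b, n also at distance 2).
The path a – g – h has 2 edges.

2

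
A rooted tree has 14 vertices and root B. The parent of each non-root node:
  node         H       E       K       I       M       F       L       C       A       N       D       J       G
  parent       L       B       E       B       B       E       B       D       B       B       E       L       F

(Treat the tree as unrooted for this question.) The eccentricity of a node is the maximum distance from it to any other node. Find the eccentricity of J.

A farthest node from J is G (C also at distance 5).
The path J–L–B–E–F–G has 5 edges.

5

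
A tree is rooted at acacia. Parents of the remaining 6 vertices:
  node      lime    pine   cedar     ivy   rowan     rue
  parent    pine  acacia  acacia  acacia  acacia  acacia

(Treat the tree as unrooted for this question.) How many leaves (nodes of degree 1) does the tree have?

5

The leaves are cedar, ivy, lime, rowan, rue.
That is 5 leaves.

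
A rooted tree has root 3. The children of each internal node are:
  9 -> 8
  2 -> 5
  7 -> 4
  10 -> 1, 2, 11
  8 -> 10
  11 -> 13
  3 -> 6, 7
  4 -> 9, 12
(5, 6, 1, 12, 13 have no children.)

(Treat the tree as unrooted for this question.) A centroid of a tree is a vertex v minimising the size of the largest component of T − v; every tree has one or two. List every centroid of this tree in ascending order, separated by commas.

Removing 8 splits the tree into components of sizes 6, 6; the largest is 6 ≤ ⌊13/2⌋ = 6.
No neighbour of 8 does as well, so 8 is the unique centroid.

8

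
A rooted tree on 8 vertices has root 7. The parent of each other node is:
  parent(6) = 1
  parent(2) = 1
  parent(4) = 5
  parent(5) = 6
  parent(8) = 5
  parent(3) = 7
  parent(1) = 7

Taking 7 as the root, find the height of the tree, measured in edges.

4

A deepest node is 4, reached by 7 → 1 → 6 → 5 → 4.
That path has 4 edges, so the height is 4.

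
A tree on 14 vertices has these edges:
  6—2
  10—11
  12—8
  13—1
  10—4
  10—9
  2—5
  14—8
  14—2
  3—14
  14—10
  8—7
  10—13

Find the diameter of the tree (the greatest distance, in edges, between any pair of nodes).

5

Starting from 5, a farthest node is 1 at distance 5.
One longest path: 5 - 2 - 14 - 10 - 13 - 1.
So the diameter is 5.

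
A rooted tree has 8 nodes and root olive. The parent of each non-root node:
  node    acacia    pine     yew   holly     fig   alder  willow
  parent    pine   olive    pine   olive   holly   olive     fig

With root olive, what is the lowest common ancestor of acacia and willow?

acacia's ancestor chain is acacia, pine, olive and willow's is willow, fig, holly, olive; they first meet at olive.

olive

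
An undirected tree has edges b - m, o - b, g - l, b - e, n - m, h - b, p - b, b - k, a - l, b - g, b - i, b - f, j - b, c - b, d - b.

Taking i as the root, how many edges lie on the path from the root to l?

3

Path from i to l: i–b–g–l, which has 3 edges.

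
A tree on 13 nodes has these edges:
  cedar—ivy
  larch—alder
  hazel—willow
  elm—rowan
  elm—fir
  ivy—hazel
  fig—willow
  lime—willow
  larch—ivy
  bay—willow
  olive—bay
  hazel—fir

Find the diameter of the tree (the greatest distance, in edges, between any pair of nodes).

6

A longest path is olive – bay – willow – hazel – ivy – larch – alder, with 6 edges.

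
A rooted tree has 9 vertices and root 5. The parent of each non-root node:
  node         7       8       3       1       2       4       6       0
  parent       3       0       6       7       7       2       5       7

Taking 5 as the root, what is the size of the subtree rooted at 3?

The subtree rooted at 3 contains: 3, 7, 1, 0, 2, 8, 4 — 7 nodes.

7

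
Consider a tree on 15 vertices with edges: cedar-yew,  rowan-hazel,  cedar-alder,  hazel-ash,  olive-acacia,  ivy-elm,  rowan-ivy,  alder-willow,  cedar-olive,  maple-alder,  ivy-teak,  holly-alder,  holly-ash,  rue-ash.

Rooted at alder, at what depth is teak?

6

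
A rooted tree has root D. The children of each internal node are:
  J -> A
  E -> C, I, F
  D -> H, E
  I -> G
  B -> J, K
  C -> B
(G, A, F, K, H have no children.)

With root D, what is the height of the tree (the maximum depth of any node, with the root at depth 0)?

A sits deepest: D → E → C → B → J → A — 5 edges from the root.

5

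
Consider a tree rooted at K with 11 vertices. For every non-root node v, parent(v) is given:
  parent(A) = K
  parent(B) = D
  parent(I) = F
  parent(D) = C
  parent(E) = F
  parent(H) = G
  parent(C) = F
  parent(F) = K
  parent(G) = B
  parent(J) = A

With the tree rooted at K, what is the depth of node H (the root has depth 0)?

Path from K to H: K–F–C–D–B–G–H, which has 6 edges.

6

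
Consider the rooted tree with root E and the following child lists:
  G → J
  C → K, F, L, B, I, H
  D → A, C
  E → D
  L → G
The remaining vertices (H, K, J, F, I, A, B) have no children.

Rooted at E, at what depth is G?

4

Climbing from G to the root: G–L–C–D–E. That's 4 steps.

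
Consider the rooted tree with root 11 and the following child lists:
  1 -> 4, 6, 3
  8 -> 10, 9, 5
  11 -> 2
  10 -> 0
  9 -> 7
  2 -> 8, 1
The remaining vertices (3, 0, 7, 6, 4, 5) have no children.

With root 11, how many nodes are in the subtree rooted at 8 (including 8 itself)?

6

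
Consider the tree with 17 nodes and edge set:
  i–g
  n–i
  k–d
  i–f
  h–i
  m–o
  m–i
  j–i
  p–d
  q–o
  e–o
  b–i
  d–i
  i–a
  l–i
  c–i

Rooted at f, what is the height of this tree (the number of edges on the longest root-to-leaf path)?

4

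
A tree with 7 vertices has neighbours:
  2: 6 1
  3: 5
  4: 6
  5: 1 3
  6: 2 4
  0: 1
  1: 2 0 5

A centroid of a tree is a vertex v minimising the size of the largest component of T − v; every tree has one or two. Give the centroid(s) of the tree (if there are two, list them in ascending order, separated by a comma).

1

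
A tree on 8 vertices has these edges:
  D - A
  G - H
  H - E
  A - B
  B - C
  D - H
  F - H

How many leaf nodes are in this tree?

4

The leaves are C, E, F, G.
That is 4 leaves.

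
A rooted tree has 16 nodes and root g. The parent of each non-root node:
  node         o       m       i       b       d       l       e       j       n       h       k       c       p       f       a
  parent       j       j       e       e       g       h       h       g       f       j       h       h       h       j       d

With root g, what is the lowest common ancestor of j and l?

Path j→root: j g; path l→root: l h j g.
First common node: j.

j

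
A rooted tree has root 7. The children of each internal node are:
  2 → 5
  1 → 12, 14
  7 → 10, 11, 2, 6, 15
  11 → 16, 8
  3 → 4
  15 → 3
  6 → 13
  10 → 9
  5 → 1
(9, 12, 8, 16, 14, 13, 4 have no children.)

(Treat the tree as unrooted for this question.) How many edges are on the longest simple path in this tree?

7

BFS from 4 reaches 12 last, at distance 7; BFS from 12 confirms no node is farther.
Path: 4-3-15-7-2-5-1-12.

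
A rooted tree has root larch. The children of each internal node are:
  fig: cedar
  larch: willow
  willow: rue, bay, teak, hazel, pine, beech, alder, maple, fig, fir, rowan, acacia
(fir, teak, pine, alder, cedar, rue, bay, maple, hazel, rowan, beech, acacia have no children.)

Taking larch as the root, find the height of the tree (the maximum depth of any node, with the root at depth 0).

3

A deepest node is cedar, reached by larch → willow → fig → cedar.
That path has 3 edges, so the height is 3.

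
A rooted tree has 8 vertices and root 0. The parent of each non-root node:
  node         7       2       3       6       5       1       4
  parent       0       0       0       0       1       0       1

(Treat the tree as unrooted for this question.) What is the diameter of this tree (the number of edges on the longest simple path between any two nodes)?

3

A longest path is 2-0-1-4, with 3 edges.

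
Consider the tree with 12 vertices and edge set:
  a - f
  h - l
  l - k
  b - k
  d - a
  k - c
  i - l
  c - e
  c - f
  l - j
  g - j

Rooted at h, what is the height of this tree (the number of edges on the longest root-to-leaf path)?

6

d sits deepest: h – l – k – c – f – a – d — 6 edges from the root.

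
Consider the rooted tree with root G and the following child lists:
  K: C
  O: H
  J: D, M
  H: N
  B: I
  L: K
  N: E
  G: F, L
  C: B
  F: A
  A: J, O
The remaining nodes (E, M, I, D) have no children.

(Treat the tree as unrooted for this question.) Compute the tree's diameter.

11

BFS from I reaches E last, at distance 11; BFS from E confirms no node is farther.
Path: I-B-C-K-L-G-F-A-O-H-N-E.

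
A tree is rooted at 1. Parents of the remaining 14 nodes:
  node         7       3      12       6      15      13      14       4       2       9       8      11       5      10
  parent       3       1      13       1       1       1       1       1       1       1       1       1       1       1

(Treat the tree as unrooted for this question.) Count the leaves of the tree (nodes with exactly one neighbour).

The leaves are 2, 4, 5, 6, 7, 8, 9, 10, 11, 12, 14, 15.
That is 12 leaves.

12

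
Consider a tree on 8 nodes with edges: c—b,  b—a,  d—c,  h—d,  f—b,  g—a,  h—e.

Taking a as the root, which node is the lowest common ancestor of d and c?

c

Path d→root: d c b a; path c→root: c b a.
First common node: c.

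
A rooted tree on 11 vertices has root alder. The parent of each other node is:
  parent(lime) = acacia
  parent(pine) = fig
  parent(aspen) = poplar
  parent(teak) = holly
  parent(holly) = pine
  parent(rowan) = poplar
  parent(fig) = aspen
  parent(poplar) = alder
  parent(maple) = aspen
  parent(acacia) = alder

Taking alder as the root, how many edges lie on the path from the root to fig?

3

Path from alder to fig: alder–poplar–aspen–fig, which has 3 edges.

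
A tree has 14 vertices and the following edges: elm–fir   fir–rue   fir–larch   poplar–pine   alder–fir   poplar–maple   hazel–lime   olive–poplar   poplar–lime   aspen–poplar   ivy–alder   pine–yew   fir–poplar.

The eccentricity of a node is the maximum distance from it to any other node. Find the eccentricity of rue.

4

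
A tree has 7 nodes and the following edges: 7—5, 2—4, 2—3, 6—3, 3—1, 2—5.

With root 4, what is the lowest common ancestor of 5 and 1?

Ancestors of 5 (toward the root): 5, 2, 4.
Ancestors of 1: 1, 3, 2, 4.
The deepest node appearing in both lists is 2.

2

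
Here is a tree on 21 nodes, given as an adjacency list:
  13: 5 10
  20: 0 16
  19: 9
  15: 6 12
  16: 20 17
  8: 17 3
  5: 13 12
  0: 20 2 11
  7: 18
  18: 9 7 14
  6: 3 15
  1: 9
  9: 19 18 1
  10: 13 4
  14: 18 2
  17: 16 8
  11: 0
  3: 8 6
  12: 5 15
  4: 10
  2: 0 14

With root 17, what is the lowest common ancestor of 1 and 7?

18

Path 1→root: 1 9 18 14 2 0 20 16 17; path 7→root: 7 18 14 2 0 20 16 17.
First common node: 18.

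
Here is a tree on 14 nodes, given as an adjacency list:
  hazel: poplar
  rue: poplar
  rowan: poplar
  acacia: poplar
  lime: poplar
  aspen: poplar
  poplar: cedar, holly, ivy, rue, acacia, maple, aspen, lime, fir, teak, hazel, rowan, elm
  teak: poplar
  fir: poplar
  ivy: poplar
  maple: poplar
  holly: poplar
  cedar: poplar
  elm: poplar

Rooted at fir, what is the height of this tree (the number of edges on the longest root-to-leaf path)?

2

rue sits deepest: fir – poplar – rue — 2 edges from the root.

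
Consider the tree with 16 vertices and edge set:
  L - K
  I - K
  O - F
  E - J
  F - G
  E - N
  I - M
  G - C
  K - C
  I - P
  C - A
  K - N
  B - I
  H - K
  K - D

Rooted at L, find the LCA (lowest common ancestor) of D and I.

Ancestors of D (toward the root): D, K, L.
Ancestors of I: I, K, L.
The deepest node appearing in both lists is K.

K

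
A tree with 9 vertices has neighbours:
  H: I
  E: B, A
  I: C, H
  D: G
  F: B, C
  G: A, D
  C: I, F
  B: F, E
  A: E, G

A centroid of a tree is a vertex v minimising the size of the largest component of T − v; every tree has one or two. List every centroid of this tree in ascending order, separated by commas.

B

If B is removed the pieces have sizes 4, 4, all ≤ ⌊9/2⌋ = 4.
Every other node leaves some component of size > 4, so the centroid is unique.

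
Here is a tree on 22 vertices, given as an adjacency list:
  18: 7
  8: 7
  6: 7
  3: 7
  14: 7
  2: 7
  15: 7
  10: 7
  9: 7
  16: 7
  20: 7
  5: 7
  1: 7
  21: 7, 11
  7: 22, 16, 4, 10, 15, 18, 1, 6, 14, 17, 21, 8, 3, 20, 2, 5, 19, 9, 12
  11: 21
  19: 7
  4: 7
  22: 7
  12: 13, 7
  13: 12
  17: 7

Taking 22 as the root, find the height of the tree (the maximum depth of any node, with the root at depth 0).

3

A deepest node is 11, reached by 22-7-21-11.
That path has 3 edges, so the height is 3.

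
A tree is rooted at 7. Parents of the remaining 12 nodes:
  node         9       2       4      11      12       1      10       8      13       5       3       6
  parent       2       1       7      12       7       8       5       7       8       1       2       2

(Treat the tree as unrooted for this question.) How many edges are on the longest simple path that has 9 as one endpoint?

6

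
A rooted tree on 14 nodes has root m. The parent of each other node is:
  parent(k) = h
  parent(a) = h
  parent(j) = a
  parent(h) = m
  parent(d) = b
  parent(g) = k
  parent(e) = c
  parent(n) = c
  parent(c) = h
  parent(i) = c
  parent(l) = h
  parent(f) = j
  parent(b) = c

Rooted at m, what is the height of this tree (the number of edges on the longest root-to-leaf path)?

4

The longest root-to-leaf path is m-h-c-b-d (4 edges).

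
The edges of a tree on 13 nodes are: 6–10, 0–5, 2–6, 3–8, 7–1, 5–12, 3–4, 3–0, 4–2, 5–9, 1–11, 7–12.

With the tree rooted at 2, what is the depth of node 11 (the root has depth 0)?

Path from 2 to 11: 2–4–3–0–5–12–7–1–11, which has 8 edges.

8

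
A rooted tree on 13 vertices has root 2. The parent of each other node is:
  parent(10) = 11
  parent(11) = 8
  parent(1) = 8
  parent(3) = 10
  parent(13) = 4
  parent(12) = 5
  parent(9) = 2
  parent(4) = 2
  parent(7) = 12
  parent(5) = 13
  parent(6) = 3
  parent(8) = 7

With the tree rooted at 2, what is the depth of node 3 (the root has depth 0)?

9

2–4–13–5–12–7–8–11–10–3 — 9 edges.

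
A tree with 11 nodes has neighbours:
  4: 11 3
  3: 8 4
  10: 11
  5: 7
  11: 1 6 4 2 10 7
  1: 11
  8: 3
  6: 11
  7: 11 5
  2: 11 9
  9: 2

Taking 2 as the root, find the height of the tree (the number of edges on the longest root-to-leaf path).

4

8 sits deepest: 2 → 11 → 4 → 3 → 8 — 4 edges from the root.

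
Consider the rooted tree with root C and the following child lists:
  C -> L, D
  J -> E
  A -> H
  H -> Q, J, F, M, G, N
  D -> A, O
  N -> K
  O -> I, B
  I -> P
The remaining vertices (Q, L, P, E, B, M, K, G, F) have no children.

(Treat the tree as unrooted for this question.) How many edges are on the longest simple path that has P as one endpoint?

7

A farthest node from P is K (E also at distance 7).
The path P – I – O – D – A – H – N – K has 7 edges.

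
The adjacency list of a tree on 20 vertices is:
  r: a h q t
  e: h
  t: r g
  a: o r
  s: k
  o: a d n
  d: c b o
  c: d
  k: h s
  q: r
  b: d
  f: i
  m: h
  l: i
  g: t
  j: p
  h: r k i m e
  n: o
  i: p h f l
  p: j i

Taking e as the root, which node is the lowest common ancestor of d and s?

d's ancestor chain is d, o, a, r, h, e and s's is s, k, h, e; they first meet at h.

h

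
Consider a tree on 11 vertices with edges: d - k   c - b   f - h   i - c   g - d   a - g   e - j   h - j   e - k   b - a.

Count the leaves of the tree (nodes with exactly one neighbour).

2

Exactly 2 nodes have a single neighbour: f, i.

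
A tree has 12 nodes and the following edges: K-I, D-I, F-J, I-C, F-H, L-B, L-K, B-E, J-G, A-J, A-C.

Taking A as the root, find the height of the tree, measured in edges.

6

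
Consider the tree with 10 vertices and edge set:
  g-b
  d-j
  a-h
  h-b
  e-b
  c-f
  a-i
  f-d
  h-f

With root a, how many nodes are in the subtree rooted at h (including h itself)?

h's subtree: {h, b, f, e, g, c, d, j}, size 8.

8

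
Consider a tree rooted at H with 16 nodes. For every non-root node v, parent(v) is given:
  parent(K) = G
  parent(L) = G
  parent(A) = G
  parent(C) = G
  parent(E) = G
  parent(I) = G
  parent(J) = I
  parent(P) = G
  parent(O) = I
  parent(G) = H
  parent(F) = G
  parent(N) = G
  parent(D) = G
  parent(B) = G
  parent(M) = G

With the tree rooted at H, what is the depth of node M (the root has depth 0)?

Path from H to M: H–G–M, which has 2 edges.

2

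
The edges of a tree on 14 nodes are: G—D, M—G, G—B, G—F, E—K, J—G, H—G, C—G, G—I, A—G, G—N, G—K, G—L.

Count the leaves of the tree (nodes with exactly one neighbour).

12

The leaves are A, B, C, D, E, F, H, I, J, L, M, N.
That is 12 leaves.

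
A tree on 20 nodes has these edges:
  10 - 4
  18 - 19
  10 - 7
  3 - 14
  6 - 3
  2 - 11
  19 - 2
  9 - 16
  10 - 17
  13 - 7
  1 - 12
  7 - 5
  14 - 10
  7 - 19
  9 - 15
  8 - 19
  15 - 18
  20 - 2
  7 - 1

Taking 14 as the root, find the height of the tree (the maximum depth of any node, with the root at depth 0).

16 sits deepest: 14–10–7–19–18–15–9–16 — 7 edges from the root.

7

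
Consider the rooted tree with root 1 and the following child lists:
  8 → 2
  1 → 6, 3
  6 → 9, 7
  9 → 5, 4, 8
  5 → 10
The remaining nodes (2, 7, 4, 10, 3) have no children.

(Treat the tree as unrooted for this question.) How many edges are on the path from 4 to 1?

4 - 9 - 6 - 1: 3 edges.

3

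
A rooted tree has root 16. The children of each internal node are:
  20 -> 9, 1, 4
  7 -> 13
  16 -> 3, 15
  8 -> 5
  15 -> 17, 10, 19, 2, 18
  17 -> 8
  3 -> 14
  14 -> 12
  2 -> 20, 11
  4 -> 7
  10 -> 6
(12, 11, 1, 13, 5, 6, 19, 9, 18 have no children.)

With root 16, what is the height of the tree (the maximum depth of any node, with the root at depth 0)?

6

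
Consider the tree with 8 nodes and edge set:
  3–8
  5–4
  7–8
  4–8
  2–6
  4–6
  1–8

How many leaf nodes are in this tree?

5

The leaves are 1, 2, 3, 5, 7.
That is 5 leaves.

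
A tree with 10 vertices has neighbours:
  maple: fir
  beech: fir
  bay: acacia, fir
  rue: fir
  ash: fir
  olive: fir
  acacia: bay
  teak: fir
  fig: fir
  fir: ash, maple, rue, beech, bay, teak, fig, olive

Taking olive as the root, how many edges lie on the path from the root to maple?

2

olive–fir–maple — 2 edges.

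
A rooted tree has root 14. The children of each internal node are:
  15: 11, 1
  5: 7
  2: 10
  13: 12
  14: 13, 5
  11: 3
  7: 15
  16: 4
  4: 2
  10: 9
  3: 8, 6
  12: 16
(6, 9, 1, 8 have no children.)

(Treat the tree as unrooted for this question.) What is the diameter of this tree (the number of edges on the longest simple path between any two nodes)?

13

Starting from 6, a farthest node is 9 at distance 13.
One longest path: 6 - 3 - 11 - 15 - 7 - 5 - 14 - 13 - 12 - 16 - 4 - 2 - 10 - 9.
So the diameter is 13.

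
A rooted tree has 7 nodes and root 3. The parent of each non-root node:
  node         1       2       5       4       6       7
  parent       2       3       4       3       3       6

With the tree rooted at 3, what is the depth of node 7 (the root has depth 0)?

2

3 – 6 – 7 — 2 edges.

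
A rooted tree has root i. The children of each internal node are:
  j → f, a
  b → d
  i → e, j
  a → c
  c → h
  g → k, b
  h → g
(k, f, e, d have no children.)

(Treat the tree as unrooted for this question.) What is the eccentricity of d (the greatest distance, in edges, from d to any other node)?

8

Distances from d peak at 8, attained at e.
d-b-g-h-c-a-j-i-e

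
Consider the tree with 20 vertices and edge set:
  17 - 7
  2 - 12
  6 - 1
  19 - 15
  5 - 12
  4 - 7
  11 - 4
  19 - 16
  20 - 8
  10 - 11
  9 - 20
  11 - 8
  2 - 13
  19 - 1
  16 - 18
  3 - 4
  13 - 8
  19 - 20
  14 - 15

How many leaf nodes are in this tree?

8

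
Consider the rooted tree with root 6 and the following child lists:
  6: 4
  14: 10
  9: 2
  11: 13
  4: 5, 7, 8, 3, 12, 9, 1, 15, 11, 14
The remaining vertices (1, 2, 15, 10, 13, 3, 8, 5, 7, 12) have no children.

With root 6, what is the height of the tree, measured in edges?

3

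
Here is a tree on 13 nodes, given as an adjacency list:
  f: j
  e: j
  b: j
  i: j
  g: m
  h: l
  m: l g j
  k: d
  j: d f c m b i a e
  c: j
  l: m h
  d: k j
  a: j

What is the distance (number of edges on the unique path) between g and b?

g – m – j – b: 3 edges.

3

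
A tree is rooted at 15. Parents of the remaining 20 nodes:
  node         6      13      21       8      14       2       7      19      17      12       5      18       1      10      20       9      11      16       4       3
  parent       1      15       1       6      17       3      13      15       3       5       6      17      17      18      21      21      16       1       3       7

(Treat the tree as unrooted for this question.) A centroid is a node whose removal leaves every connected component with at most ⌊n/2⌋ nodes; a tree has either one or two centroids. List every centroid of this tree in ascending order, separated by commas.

17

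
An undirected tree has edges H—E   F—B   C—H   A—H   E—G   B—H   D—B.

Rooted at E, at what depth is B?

2

Path from E to B: E → H → B, which has 2 edges.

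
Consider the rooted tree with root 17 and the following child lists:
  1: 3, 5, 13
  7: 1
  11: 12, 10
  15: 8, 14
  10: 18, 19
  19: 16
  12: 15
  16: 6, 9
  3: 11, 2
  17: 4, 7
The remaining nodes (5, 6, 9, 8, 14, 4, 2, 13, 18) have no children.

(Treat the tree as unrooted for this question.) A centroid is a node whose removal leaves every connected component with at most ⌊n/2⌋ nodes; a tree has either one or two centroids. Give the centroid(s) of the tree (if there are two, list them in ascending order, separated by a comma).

11

Removing 11 splits the tree into components of sizes 8, 6, 4; the largest is 8 ≤ ⌊19/2⌋ = 9.
No neighbour of 11 does as well, so 11 is the unique centroid.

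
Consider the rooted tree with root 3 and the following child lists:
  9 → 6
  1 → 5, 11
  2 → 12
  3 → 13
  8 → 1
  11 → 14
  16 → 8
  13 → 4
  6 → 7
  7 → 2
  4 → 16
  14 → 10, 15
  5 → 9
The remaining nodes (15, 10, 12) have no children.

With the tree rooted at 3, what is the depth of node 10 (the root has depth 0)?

3 – 13 – 4 – 16 – 8 – 1 – 11 – 14 – 10 — 8 edges.

8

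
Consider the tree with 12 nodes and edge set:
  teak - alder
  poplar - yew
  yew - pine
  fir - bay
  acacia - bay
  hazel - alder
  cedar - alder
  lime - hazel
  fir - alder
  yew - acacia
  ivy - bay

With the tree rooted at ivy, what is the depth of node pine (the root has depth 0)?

Path from ivy to pine: ivy–bay–acacia–yew–pine, which has 4 edges.

4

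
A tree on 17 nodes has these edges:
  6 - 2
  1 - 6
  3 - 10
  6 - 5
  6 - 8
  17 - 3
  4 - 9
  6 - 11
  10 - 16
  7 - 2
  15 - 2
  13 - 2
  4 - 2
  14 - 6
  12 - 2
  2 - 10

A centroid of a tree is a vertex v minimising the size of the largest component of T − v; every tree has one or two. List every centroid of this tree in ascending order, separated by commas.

Removing 2 splits the tree into components of sizes 6, 4, 2, 1, 1, 1, 1; the largest is 6 ≤ ⌊17/2⌋ = 8.
Every other node leaves some component of size > 8, so the centroid is unique.

2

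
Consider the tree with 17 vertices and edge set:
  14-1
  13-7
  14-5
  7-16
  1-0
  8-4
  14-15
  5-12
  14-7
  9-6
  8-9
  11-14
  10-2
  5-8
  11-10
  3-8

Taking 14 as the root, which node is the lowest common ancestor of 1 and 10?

14

Path 1→root: 1 14; path 10→root: 10 11 14.
First common node: 14.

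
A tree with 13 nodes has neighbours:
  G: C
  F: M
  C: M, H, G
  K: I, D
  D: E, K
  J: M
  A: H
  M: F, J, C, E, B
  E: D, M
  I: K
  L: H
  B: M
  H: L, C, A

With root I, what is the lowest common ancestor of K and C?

K's ancestor chain is K, I and C's is C, M, E, D, K, I; they first meet at K.

K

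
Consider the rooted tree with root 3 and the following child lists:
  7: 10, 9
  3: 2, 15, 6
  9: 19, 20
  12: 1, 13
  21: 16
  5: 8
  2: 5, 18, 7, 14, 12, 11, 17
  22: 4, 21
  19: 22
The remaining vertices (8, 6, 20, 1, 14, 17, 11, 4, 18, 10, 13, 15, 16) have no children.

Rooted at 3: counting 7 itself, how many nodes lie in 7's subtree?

9

7's subtree: {7, 9, 10, 20, 19, 22, 21, 4, 16}, size 9.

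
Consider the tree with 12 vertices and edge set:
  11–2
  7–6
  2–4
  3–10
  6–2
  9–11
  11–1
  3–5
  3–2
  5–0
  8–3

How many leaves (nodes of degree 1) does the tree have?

Exactly 7 nodes have a single neighbour: 0, 1, 4, 7, 8, 9, 10.

7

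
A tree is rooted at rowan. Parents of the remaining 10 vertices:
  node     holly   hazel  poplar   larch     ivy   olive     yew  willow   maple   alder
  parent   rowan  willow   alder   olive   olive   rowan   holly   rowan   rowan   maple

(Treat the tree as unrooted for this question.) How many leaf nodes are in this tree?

The leaves are hazel, ivy, larch, poplar, yew.
That is 5 leaves.

5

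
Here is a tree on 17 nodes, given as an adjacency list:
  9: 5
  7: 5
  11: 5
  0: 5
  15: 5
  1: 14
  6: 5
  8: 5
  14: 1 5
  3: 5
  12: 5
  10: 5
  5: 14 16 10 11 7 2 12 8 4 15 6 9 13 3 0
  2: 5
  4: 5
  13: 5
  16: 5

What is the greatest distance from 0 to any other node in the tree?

The node farthest from 0 is 1, via 0–5–14–1 — 3 edges.

3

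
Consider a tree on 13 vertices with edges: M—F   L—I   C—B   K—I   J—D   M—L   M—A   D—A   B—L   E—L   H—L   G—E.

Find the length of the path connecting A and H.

3

The path is A - M - L - H, which has 3 edges.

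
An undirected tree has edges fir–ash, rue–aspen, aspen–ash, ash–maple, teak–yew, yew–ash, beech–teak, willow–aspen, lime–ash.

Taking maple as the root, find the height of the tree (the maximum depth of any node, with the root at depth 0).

4

A deepest node is beech, reached by maple – ash – yew – teak – beech.
That path has 4 edges, so the height is 4.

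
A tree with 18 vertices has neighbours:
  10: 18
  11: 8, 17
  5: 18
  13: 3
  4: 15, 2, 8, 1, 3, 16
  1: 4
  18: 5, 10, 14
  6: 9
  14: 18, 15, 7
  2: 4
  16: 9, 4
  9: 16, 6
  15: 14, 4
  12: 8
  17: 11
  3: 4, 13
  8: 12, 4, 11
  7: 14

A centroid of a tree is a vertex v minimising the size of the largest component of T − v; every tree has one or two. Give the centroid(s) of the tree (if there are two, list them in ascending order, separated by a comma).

4

If 4 is removed the pieces have sizes 6, 4, 3, 2, 1, 1, all ≤ ⌊18/2⌋ = 9.
No neighbour of 4 does as well, so 4 is the unique centroid.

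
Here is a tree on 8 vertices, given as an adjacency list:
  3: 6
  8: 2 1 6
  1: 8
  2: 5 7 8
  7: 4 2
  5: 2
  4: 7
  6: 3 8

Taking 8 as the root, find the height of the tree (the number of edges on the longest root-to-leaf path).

3

4 sits deepest: 8 – 2 – 7 – 4 — 3 edges from the root.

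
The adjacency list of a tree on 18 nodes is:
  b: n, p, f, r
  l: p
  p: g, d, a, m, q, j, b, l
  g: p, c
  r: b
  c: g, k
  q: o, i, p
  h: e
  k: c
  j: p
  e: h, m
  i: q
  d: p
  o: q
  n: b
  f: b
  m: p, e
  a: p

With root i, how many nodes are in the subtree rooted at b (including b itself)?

4

The subtree rooted at b contains: b, r, f, n — 4 nodes.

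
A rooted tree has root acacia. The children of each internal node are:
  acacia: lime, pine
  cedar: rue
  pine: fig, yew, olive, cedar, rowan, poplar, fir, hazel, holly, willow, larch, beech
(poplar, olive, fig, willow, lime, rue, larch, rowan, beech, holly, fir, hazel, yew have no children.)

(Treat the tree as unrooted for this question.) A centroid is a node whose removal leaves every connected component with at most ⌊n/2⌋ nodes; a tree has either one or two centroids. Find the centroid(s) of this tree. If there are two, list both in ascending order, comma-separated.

pine

Delete pine: the remaining components have sizes 2, 2, 1, 1, 1, 1, 1, 1, 1, 1, 1, 1, 1. Max 2 ≤ 8, so pine is a centroid.
Every other node leaves some component of size > 8, so the centroid is unique.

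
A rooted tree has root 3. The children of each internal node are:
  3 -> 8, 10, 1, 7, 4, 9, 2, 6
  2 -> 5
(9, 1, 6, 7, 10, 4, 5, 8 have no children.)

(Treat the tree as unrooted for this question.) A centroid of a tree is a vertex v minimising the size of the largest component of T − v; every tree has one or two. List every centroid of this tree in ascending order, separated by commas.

3

Removing 3 splits the tree into components of sizes 2, 1, 1, 1, 1, 1, 1, 1; the largest is 2 ≤ ⌊10/2⌋ = 5.
Every other node leaves some component of size > 5, so the centroid is unique.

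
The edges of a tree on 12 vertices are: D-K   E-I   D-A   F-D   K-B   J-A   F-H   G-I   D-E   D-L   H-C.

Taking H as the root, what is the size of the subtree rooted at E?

Descendants of E (including itself): E, I, G. That's 3.

3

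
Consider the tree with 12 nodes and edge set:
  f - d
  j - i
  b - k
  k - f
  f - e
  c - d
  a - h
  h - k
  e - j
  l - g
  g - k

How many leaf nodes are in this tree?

The leaves are a, b, c, i, l.
That is 5 leaves.

5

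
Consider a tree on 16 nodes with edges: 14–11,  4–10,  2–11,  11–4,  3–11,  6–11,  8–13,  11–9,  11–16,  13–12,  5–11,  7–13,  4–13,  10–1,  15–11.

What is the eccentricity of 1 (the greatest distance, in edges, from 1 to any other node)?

4

The node farthest from 1 is 2 (9, 16, 3, 7, 5, 15, 8, 6, 14, 12 also at distance 4), via 1 – 10 – 4 – 11 – 2 — 4 edges.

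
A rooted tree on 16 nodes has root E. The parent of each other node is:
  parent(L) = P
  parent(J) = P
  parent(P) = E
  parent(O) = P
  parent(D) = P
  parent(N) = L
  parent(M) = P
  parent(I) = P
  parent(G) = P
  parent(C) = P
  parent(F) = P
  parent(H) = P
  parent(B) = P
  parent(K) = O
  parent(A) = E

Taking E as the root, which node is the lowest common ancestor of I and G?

P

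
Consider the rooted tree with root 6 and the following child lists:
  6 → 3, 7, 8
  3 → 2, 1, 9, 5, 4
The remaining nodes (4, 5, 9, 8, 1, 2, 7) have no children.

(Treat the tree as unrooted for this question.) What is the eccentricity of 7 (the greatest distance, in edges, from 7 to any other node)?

3

Distances from 7 peak at 3, attained at 9 (5, 2, 1, 4 also at distance 3).
7 – 6 – 3 – 9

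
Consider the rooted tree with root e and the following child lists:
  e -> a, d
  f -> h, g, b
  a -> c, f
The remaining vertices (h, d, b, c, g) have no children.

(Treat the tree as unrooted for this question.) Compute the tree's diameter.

Starting from d, a farthest node is h at distance 4.
One longest path: d–e–a–f–h.
So the diameter is 4.

4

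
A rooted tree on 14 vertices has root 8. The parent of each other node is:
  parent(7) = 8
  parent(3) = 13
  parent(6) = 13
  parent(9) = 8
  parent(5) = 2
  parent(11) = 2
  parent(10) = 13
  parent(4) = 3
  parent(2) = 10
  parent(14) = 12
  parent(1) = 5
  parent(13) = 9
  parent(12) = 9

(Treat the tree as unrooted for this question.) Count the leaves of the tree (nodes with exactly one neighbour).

6

The leaves are 1, 4, 6, 7, 11, 14.
That is 6 leaves.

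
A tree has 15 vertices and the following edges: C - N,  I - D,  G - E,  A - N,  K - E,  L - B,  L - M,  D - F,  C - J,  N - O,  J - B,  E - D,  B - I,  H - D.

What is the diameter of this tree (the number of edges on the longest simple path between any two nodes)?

A longest path is O–N–C–J–B–I–D–E–G, with 8 edges.

8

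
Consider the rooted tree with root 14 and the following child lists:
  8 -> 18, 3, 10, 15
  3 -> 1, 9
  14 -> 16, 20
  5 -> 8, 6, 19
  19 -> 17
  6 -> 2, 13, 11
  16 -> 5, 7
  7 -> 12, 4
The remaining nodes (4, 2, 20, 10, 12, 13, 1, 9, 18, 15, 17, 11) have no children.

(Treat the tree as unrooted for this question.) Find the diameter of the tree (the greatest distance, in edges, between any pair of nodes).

6

A longest path is 12 - 7 - 16 - 5 - 8 - 3 - 1, with 6 edges.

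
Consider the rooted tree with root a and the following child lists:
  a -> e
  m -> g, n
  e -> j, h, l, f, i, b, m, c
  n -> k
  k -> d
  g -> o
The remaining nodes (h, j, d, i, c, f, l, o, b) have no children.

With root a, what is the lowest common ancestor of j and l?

j's ancestor chain is j, e, a and l's is l, e, a; they first meet at e.

e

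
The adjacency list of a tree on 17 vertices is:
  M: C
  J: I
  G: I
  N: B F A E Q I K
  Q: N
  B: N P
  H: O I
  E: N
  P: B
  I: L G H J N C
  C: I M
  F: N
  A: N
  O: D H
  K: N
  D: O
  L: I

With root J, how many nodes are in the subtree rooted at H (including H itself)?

3

Descendants of H (including itself): H, O, D. That's 3.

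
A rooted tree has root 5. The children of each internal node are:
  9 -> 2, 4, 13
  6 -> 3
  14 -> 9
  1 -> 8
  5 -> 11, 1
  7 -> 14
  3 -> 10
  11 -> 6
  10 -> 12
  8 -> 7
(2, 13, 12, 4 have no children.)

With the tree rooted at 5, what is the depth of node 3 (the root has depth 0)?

3

5–11–6–3 — 3 edges.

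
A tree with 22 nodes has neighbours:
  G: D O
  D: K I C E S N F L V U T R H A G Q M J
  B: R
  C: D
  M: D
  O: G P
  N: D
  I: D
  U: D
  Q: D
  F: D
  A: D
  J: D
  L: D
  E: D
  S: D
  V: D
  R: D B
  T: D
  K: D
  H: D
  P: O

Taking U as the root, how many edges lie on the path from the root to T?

2

Climbing from T to the root: T – D – U. That's 2 steps.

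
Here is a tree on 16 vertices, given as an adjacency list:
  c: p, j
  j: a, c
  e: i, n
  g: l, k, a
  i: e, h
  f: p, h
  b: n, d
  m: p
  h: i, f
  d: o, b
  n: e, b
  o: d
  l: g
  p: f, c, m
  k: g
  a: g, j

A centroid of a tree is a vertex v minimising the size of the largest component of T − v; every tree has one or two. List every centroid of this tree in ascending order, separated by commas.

If f is removed the pieces have sizes 8, 7, all ≤ ⌊16/2⌋ = 8.
Its neighbour p also leaves a largest component of size 8, so both are centroids.

f, p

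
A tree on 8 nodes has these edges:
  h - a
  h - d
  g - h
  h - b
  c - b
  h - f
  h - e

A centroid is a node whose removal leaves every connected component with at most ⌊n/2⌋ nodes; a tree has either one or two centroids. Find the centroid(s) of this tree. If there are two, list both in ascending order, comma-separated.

h

Delete h: the remaining components have sizes 2, 1, 1, 1, 1, 1. Max 2 ≤ 4, so h is a centroid.
No neighbour of h does as well, so h is the unique centroid.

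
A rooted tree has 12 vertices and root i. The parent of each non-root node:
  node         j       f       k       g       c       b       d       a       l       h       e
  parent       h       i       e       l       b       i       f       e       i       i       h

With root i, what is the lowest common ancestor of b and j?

i

Ancestors of b (toward the root): b, i.
Ancestors of j: j, h, i.
The deepest node appearing in both lists is i.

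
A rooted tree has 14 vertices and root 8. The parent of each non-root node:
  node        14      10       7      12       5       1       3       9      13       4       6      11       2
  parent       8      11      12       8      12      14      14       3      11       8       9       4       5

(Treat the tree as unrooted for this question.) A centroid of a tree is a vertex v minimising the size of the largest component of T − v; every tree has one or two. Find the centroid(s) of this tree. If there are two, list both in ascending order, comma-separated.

8

Removing 8 splits the tree into components of sizes 5, 4, 4; the largest is 5 ≤ ⌊14/2⌋ = 7.
Every other node leaves some component of size > 7, so the centroid is unique.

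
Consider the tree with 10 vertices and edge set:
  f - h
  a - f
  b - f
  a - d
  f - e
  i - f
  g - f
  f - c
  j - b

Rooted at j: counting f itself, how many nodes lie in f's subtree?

8

Descendants of f (including itself): f, e, a, h, i, g, c, d. That's 8.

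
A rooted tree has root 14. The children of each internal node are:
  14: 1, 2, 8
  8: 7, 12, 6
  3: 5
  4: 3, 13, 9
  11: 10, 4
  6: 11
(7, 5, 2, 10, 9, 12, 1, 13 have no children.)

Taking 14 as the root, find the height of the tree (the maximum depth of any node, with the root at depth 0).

5 sits deepest: 14-8-6-11-4-3-5 — 6 edges from the root.

6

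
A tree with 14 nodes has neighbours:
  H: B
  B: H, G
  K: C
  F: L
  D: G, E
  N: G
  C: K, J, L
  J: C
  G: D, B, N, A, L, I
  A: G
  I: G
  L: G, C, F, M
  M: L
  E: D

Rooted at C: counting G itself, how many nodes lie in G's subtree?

8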